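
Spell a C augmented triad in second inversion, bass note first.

Spelling C augmented: C–E–G#. In second inversion the fifth is bass, giving G#, C, E from the bottom.

G#, C, E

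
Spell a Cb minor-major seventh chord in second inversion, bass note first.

The chord tones are Cb–Ebb–Gb–Bb. With the fifth (Gb) lowest for second inversion: Gb, Bb, Cb, Ebb.

Gb, Bb, Cb, Ebb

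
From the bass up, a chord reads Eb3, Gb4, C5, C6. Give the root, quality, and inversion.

The pitch classes Eb, Gb, C arrange in thirds as C–Eb–Gb: a C diminished triad.
The lowest note is Eb, the third of the chord, so this is first inversion (figured bass 6).

C diminished, first inversion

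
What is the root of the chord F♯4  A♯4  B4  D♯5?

B

The distinct letter names are F#, A#, B, D#. Arranged as a stack of thirds they read B–D#–F#–A#, so B is the root (a B major seventh chord).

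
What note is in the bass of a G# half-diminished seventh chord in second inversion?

G# half-diminished seventh is G#–B–D–F#. Second inversion places the fifth in the bass: D.

D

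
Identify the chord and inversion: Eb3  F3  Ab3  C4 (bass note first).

F minor seventh, third inversion

Reducing to letter names: Eb, F, Ab, C. These stack in thirds as F–Ab–C–Eb — an F minor seventh chord.
The lowest note is Eb, the seventh of the chord, so this is third inversion (figured bass 4/2).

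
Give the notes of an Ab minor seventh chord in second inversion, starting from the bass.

Eb, Gb, Ab, Cb

The chord tones are Ab–Cb–Eb–Gb. With the fifth (Eb) lowest for second inversion: Eb, Gb, Ab, Cb.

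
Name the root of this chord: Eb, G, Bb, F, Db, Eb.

Eb

The distinct letter names are Eb, G, Bb, F, Db. Arranged as a stack of thirds they read Eb–G–Bb–Db–F, so Eb is the root (an Eb dominant ninth chord).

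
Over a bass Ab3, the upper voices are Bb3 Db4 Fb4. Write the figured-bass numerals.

4/2

The notes Ab, Bb, Db, Fb stack in thirds as Bb–Db–Fb–Ab — a Bb half-diminished seventh chord. The bass Ab is the seventh, so this is third inversion: figured 4/2.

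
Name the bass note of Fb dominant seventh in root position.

Fb dominant seventh is Fb–Ab–Cb–Ebb. Root position places the root in the bass: Fb.

Fb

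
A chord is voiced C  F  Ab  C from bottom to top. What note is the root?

Reordering C, F, Ab into stacked thirds gives F–Ab–C; the bottom of that stack, F, is the root.

F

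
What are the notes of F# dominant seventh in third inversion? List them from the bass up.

E, F#, A#, C#

Spelling F# dominant seventh: F#–A#–C#–E. In third inversion the seventh is bass, giving E, F#, A#, C# from the bottom.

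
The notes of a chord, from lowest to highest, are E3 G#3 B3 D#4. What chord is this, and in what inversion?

The distinct note names are E, G#, B, D#. Stacked in thirds they read E–G#–B–D#, which is a major seventh chord on E.
With the root (E) in the bass, the chord is in root position (figured bass 7).

E major seventh, root position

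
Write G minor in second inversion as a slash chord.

Second inversion of G minor has the fifth (D) in the bass. As a slash chord: Gm/D.

Gm/D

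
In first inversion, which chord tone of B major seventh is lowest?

In first inversion the third is lowest. For B major seventh (B–D#–F#–A#) that is D#.

D#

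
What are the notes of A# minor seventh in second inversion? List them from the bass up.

E#, G#, A#, C#

Spelling A# minor seventh: A#–C#–E#–G#. In second inversion the fifth is bass, giving E#, G#, A#, C# from the bottom.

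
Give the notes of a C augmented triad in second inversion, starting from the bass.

The chord tones are C–E–G#. With the fifth (G#) lowest for second inversion: G#, C, E.

G#, C, E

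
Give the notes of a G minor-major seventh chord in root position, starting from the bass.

G, Bb, D, F#

The chord tones are G–Bb–D–F#. With the root (G) lowest for root position: G, Bb, D, F#.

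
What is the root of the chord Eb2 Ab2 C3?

Ab

The distinct letter names are Eb, Ab, C. Arranged as a stack of thirds they read Ab–C–Eb, so Ab is the root (an Ab major triad).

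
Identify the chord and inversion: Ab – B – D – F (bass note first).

B diminished seventh, third inversion

The pitch classes Ab, B, D, F arrange in thirds as B–D–F–Ab: a B diminished seventh chord.
With the seventh (Ab) in the bass, the chord is in third inversion (figured bass 4/2).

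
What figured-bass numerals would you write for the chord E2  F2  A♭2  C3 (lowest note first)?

The notes E, F, Ab, C stack in thirds as F–Ab–C–E — an F minor-major seventh chord. The bass E is the seventh, so this is third inversion: figured 4/2.

4/2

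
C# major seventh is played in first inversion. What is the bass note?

C# major seventh is C#–E#–G#–B#. First inversion places the third in the bass: E#.

E#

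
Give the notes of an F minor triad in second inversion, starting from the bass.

The chord tones are F–Ab–C. With the fifth (C) lowest for second inversion: C, F, Ab.

C, F, Ab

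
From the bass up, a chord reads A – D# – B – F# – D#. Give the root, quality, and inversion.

The pitch classes A, D#, B, F# arrange in thirds as B–D#–F#–A: a B dominant seventh chord.
With the seventh (A) in the bass, the chord is in third inversion (figured bass 4/2).

B dominant seventh, third inversion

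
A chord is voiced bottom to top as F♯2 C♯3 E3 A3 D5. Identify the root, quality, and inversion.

Reducing to letter names: F#, C#, E, A, D. These stack in thirds as D–F#–A–C#–E — a D major ninth chord.
The lowest note is F#, the third of the chord, so this is first inversion.

D major ninth, first inversion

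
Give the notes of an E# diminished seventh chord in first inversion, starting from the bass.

E# diminished seventh is E#–G#–B–D. First inversion puts the third (G#) in the bass, with the remaining tones above: G#, B, D, E#.

G#, B, D, E#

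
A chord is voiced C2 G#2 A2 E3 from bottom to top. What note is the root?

A

Reordering C, G#, A, E into stacked thirds gives A–C–E–G#; the bottom of that stack, A, is the root.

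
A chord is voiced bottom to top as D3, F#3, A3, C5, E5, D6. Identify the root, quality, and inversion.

D dominant ninth, root position

The pitch classes D, F#, A, C, E arrange in thirds as D–F#–A–C–E: a D dominant ninth chord.
D is the root of D dominant ninth; root in the bass means root position.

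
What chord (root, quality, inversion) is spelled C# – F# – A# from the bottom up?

F# major, second inversion

The distinct note names are C#, F#, A#. Stacked in thirds they read F#–A#–C#, which is a major triad on F#.
C# is the fifth of F# major; fifth in the bass means second inversion (figured bass 6/4).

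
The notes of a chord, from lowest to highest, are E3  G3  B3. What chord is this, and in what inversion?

Reducing to letter names: E, G, B. These stack in thirds as E–G–B — an E minor triad.
With the root (E) in the bass, the chord is in root position (figured bass 5/3).

E minor, root position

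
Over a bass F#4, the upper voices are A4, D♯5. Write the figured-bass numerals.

The notes F#, A, D# stack in thirds as D#–F#–A — a D# diminished triad. The bass F# is the third, so this is first inversion: figured 6.

6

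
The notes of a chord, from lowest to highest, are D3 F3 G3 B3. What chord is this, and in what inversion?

G dominant seventh, second inversion

Reducing to letter names: D, F, G, B. These stack in thirds as G–B–D–F — a G dominant seventh chord.
D is the fifth of G dominant seventh; fifth in the bass means second inversion (figured bass 4/3).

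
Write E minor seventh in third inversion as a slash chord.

Em7/D

Third inversion of E minor seventh has the seventh (D) in the bass. As a slash chord: Em7/D.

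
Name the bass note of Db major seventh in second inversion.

The fifth of Db major seventh (Db–F–Ab–C) is Ab; that is the bass in second inversion.

Ab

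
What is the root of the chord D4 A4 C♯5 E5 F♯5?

D

The distinct letter names are D, A, C#, E, F#. Arranged as a stack of thirds they read D–F#–A–C#–E, so D is the root (a D major ninth chord).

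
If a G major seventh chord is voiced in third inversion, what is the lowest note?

In third inversion the seventh is lowest. For G major seventh (G–B–D–F#) that is F#.

F#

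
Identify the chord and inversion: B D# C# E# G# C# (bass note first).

The distinct note names are B, D#, C#, E#, G#. Stacked in thirds they read C#–E#–G#–B–D#, which is a dominant ninth chord on C#.
With the seventh (B) in the bass, the chord is in third inversion.

C# dominant ninth, third inversion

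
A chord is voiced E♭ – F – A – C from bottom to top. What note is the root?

The distinct letter names are Eb, F, A, C. Arranged as a stack of thirds they read F–A–C–Eb, so F is the root (an F dominant seventh chord).

F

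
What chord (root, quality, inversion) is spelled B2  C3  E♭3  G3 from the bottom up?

The pitch classes B, C, Eb, G arrange in thirds as C–Eb–G–B: a C minor-major seventh chord.
B is the seventh of C minor-major seventh; seventh in the bass means third inversion (figured bass 4/2).

C minor-major seventh, third inversion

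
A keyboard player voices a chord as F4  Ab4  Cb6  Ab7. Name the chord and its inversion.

F diminished, root position

The distinct note names are F, Ab, Cb. Stacked in thirds they read F–Ab–Cb, which is a diminished triad on F.
F is the root of F diminished; root in the bass means root position (figured bass 5/3).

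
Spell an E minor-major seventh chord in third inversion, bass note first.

D#, E, G, B

Spelling E minor-major seventh: E–G–B–D#. In third inversion the seventh is bass, giving D#, E, G, B from the bottom.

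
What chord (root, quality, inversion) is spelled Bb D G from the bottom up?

The distinct note names are Bb, D, G. Stacked in thirds they read G–Bb–D, which is a minor triad on G.
Bb is the third of G minor; third in the bass means first inversion (figured bass 6).

G minor, first inversion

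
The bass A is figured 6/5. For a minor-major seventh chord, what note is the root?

The figures 6/5 mean the third of the chord is in the bass. If A is the third of a minor-major seventh chord, the root is F# (chord tones F#–A–C#–E#).

F#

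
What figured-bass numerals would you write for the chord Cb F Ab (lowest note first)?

6/4

The notes Cb, F, Ab stack in thirds as F–Ab–Cb — an F diminished triad. The bass Cb is the fifth, so this is second inversion: figured 6/4.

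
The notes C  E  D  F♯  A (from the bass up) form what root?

Reordering C, E, D, F#, A into stacked thirds gives D–F#–A–C–E; the bottom of that stack, D, is the root.

D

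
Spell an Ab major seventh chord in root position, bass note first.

Ab, C, Eb, G

Spelling Ab major seventh: Ab–C–Eb–G. In root position the root is bass, giving Ab, C, Eb, G from the bottom.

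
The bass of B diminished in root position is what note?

In root position the root is lowest. For B diminished (B–D–F) that is B.

B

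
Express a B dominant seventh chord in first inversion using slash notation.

B7/D#

First inversion of B dominant seventh has the third (D#) in the bass. As a slash chord: B7/D#.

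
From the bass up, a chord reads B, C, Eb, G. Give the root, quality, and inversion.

C minor-major seventh, third inversion

Reducing to letter names: B, C, Eb, G. These stack in thirds as C–Eb–G–B — a C minor-major seventh chord.
B is the seventh of C minor-major seventh; seventh in the bass means third inversion (figured bass 4/2).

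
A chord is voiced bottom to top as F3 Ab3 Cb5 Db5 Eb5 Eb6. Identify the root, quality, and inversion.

The distinct note names are F, Ab, Cb, Db, Eb. Stacked in thirds they read Db–F–Ab–Cb–Eb, which is a dominant ninth chord on Db.
F is the third of Db dominant ninth; third in the bass means first inversion.

Db dominant ninth, first inversion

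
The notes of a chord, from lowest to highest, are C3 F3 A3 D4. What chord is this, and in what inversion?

The pitch classes C, F, A, D arrange in thirds as D–F–A–C: a D minor seventh chord.
C is the seventh of D minor seventh; seventh in the bass means third inversion (figured bass 4/2).

D minor seventh, third inversion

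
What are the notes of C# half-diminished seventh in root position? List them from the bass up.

C# half-diminished seventh is C#–E–G–B. Root position puts the root (C#) in the bass, with the remaining tones above: C#, E, G, B.

C#, E, G, B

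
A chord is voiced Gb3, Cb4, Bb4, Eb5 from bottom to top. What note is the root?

The distinct letter names are Gb, Cb, Bb, Eb. Arranged as a stack of thirds they read Cb–Eb–Gb–Bb, so Cb is the root (a Cb major seventh chord).

Cb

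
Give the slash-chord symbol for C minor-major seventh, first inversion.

First inversion of C minor-major seventh has the third (Eb) in the bass. As a slash chord: Cm(maj7)/Eb.

Cm(maj7)/Eb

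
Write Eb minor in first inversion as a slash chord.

First inversion of Eb minor has the third (Gb) in the bass. As a slash chord: Ebm/Gb.

Ebm/Gb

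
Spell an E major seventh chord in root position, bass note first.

The chord tones are E–G#–B–D#. With the root (E) lowest for root position: E, G#, B, D#.

E, G#, B, D#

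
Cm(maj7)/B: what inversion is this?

third inversion

Cm(maj7)/B means C minor-major seventh with B in the bass. B is the seventh of C minor-major seventh (C–Eb–G–B), so this is third inversion.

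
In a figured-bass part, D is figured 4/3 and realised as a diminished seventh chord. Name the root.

The figures 4/3 mean the fifth of the chord is in the bass. If D is the fifth of a diminished seventh chord, the root is G# (chord tones G#–B–D–F).

G#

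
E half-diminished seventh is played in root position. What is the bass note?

E

The root of E half-diminished seventh (E–G–Bb–D) is E; that is the bass in root position.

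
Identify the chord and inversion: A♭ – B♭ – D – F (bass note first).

Bb dominant seventh, third inversion

The pitch classes Ab, Bb, D, F arrange in thirds as Bb–D–F–Ab: a Bb dominant seventh chord.
With the seventh (Ab) in the bass, the chord is in third inversion (figured bass 4/2).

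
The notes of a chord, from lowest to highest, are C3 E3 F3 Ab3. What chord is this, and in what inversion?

F minor-major seventh, second inversion

The pitch classes C, E, F, Ab arrange in thirds as F–Ab–C–E: an F minor-major seventh chord.
The lowest note is C, the fifth of the chord, so this is second inversion (figured bass 4/3).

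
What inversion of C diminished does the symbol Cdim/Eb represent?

Cdim/Eb means C diminished with Eb in the bass. Eb is the third of C diminished (C–Eb–Gb), so this is first inversion.

first inversion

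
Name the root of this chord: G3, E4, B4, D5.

Reordering G, E, B, D into stacked thirds gives E–G–B–D; the bottom of that stack, E, is the root.

E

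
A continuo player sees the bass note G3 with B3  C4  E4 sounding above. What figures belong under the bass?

The notes G, B, C, E stack in thirds as C–E–G–B — a C major seventh chord. The bass G is the fifth, so this is second inversion: figured 4/3.

4/3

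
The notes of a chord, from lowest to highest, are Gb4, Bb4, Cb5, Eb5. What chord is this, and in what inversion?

Cb major seventh, second inversion

Reducing to letter names: Gb, Bb, Cb, Eb. These stack in thirds as Cb–Eb–Gb–Bb — a Cb major seventh chord.
Gb is the fifth of Cb major seventh; fifth in the bass means second inversion (figured bass 4/3).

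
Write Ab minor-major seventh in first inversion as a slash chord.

Abm(maj7)/Cb

First inversion of Ab minor-major seventh has the third (Cb) in the bass. As a slash chord: Abm(maj7)/Cb.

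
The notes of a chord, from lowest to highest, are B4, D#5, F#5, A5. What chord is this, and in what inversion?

B dominant seventh, root position

Reducing to letter names: B, D#, F#, A. These stack in thirds as B–D#–F#–A — a B dominant seventh chord.
With the root (B) in the bass, the chord is in root position (figured bass 7).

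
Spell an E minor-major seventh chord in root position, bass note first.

Spelling E minor-major seventh: E–G–B–D#. In root position the root is bass, giving E, G, B, D# from the bottom.

E, G, B, D#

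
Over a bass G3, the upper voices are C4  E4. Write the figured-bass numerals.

The notes G, C, E stack in thirds as C–E–G — a C major triad. The bass G is the fifth, so this is second inversion: figured 6/4.

6/4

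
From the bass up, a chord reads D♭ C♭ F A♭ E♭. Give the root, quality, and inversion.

Db dominant ninth, root position

Reducing to letter names: Db, Cb, F, Ab, Eb. These stack in thirds as Db–F–Ab–Cb–Eb — a Db dominant ninth chord.
Db is the root of Db dominant ninth; root in the bass means root position.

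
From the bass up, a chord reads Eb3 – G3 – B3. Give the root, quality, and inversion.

Reducing to letter names: Eb, G, B. These stack in thirds as Eb–G–B — an Eb augmented triad.
Eb is the root of Eb augmented; root in the bass means root position (figured bass 5/3).

Eb augmented, root position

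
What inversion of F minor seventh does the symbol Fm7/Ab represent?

first inversion

Fm7/Ab means F minor seventh with Ab in the bass. Ab is the third of F minor seventh (F–Ab–C–Eb), so this is first inversion.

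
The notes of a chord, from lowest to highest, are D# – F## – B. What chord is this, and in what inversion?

B augmented, first inversion

Reducing to letter names: D#, F##, B. These stack in thirds as B–D#–F## — a B augmented triad.
The lowest note is D#, the third of the chord, so this is first inversion (figured bass 6).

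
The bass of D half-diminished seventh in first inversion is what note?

F

In first inversion the third is lowest. For D half-diminished seventh (D–F–Ab–C) that is F.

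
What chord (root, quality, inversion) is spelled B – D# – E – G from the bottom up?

E minor-major seventh, second inversion

Reducing to letter names: B, D#, E, G. These stack in thirds as E–G–B–D# — an E minor-major seventh chord.
With the fifth (B) in the bass, the chord is in second inversion (figured bass 4/3).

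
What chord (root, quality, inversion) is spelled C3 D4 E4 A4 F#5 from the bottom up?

The distinct note names are C, D, E, A, F#. Stacked in thirds they read D–F#–A–C–E, which is a dominant ninth chord on D.
The lowest note is C, the seventh of the chord, so this is third inversion.

D dominant ninth, third inversion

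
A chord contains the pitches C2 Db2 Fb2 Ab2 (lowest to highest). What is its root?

Db

C, Db, Fb, Ab are the tones of a Db minor-major seventh chord (Db–Fb–Ab–C), making Db the root.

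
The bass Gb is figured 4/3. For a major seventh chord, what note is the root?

The figures 4/3 mean the fifth of the chord is in the bass. If Gb is the fifth of a major seventh chord, the root is Cb (chord tones Cb–Eb–Gb–Bb).

Cb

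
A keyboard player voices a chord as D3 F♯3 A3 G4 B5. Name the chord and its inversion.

G major ninth, second inversion

The distinct note names are D, F#, A, G, B. Stacked in thirds they read G–B–D–F#–A, which is a major ninth chord on G.
The lowest note is D, the fifth of the chord, so this is second inversion.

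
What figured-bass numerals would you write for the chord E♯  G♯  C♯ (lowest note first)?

The notes E#, G#, C# stack in thirds as C#–E#–G# — a C# major triad. The bass E# is the third, so this is first inversion: figured 6.

6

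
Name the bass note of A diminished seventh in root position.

In root position the root is lowest. For A diminished seventh (A–C–Eb–Gb) that is A.

A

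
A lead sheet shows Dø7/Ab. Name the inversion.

second inversion

Dø7/Ab means D half-diminished seventh with Ab in the bass. Ab is the fifth of D half-diminished seventh (D–F–Ab–C), so this is second inversion.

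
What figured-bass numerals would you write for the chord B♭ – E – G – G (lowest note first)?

The notes Bb, E, G stack in thirds as E–G–Bb — an E diminished triad. The bass Bb is the fifth, so this is second inversion: figured 6/4.

6/4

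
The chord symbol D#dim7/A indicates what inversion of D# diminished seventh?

D#dim7/A means D# diminished seventh with A in the bass. A is the fifth of D# diminished seventh (D#–F#–A–C), so this is second inversion.

second inversion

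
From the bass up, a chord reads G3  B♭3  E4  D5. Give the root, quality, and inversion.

E half-diminished seventh, first inversion

Reducing to letter names: G, Bb, E, D. These stack in thirds as E–G–Bb–D — an E half-diminished seventh chord.
With the third (G) in the bass, the chord is in first inversion (figured bass 6/5).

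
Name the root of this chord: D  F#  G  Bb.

G

The distinct letter names are D, F#, G, Bb. Arranged as a stack of thirds they read G–Bb–D–F#, so G is the root (a G minor-major seventh chord).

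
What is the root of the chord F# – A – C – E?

F#

F#, A, C, E are the tones of an F# half-diminished seventh chord (F#–A–C–E), making F# the root.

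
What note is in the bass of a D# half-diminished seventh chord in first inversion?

F#

D# half-diminished seventh is D#–F#–A–C#. First inversion places the third in the bass: F#.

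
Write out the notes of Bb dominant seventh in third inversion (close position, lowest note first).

Ab, Bb, D, F

Bb dominant seventh is Bb–D–F–Ab. Third inversion puts the seventh (Ab) in the bass, with the remaining tones above: Ab, Bb, D, F.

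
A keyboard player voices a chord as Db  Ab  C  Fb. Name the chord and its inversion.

The distinct note names are Db, Ab, C, Fb. Stacked in thirds they read Db–Fb–Ab–C, which is a minor-major seventh chord on Db.
With the root (Db) in the bass, the chord is in root position (figured bass 7).

Db minor-major seventh, root position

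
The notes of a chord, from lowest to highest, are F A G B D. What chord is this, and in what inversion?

The distinct note names are F, A, G, B, D. Stacked in thirds they read G–B–D–F–A, which is a dominant ninth chord on G.
The lowest note is F, the seventh of the chord, so this is third inversion.

G dominant ninth, third inversion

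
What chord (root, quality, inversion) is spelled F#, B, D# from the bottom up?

Reducing to letter names: F#, B, D#. These stack in thirds as B–D#–F# — a B major triad.
The lowest note is F#, the fifth of the chord, so this is second inversion (figured bass 6/4).

B major, second inversion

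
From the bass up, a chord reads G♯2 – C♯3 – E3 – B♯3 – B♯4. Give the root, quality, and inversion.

C# minor-major seventh, second inversion

Reducing to letter names: G#, C#, E, B#. These stack in thirds as C#–E–G#–B# — a C# minor-major seventh chord.
The lowest note is G#, the fifth of the chord, so this is second inversion (figured bass 4/3).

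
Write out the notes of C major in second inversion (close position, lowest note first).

C major is C–E–G. Second inversion puts the fifth (G) in the bass, with the remaining tones above: G, C, E.

G, C, E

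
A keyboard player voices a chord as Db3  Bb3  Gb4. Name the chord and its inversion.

The pitch classes Db, Bb, Gb arrange in thirds as Gb–Bb–Db: a Gb major triad.
Db is the fifth of Gb major; fifth in the bass means second inversion (figured bass 6/4).

Gb major, second inversion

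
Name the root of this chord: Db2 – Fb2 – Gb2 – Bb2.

Gb

The distinct letter names are Db, Fb, Gb, Bb. Arranged as a stack of thirds they read Gb–Bb–Db–Fb, so Gb is the root (a Gb dominant seventh chord).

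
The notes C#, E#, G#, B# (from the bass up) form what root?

C#

C#, E#, G#, B# are the tones of a C# major seventh chord (C#–E#–G#–B#), making C# the root.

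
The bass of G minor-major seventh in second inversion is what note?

D

The fifth of G minor-major seventh (G–Bb–D–F#) is D; that is the bass in second inversion.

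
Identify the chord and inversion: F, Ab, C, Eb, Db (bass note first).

Db major ninth, first inversion

Reducing to letter names: F, Ab, C, Eb, Db. These stack in thirds as Db–F–Ab–C–Eb — a Db major ninth chord.
The lowest note is F, the third of the chord, so this is first inversion.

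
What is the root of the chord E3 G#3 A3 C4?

E, G#, A, C are the tones of an A minor-major seventh chord (A–C–E–G#), making A the root.

A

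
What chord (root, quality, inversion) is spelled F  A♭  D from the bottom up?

Reducing to letter names: F, Ab, D. These stack in thirds as D–F–Ab — a D diminished triad.
F is the third of D diminished; third in the bass means first inversion (figured bass 6).

D diminished, first inversion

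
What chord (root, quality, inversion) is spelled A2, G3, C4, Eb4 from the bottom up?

A half-diminished seventh, root position

The distinct note names are A, G, C, Eb. Stacked in thirds they read A–C–Eb–G, which is a half-diminished seventh chord on A.
With the root (A) in the bass, the chord is in root position (figured bass 7).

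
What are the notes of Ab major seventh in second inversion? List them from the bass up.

Eb, G, Ab, C

Ab major seventh is Ab–C–Eb–G. Second inversion puts the fifth (Eb) in the bass, with the remaining tones above: Eb, G, Ab, C.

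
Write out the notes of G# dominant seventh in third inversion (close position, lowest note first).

F#, G#, B#, D#

Spelling G# dominant seventh: G#–B#–D#–F#. In third inversion the seventh is bass, giving F#, G#, B#, D# from the bottom.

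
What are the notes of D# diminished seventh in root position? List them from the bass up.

D# diminished seventh is D#–F#–A–C. Root position puts the root (D#) in the bass, with the remaining tones above: D#, F#, A, C.

D#, F#, A, C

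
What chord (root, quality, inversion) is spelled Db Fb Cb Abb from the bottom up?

Db half-diminished seventh, root position

The pitch classes Db, Fb, Cb, Abb arrange in thirds as Db–Fb–Abb–Cb: a Db half-diminished seventh chord.
The lowest note is Db, the root of the chord, so this is root position (figured bass 7).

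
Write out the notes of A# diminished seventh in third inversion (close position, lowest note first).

A# diminished seventh is A#–C#–E–G. Third inversion puts the seventh (G) in the bass, with the remaining tones above: G, A#, C#, E.

G, A#, C#, E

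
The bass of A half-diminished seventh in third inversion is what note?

G

The seventh of A half-diminished seventh (A–C–Eb–G) is G; that is the bass in third inversion.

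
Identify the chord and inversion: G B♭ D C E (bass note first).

The distinct note names are G, Bb, D, C, E. Stacked in thirds they read C–E–G–Bb–D, which is a dominant ninth chord on C.
The lowest note is G, the fifth of the chord, so this is second inversion.

C dominant ninth, second inversion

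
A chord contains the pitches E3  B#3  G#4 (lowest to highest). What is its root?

E, B#, G# are the tones of an E augmented triad (E–G#–B#), making E the root.

E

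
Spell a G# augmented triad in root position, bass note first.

G#, B#, D##

G# augmented is G#–B#–D##. Root position puts the root (G#) in the bass, with the remaining tones above: G#, B#, D##.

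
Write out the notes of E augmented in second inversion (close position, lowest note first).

The chord tones are E–G#–B#. With the fifth (B#) lowest for second inversion: B#, E, G#.

B#, E, G#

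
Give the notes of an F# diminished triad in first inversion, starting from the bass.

Spelling F# diminished: F#–A–C. In first inversion the third is bass, giving A, C, F# from the bottom.

A, C, F#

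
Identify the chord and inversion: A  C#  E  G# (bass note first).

The pitch classes A, C#, E, G# arrange in thirds as A–C#–E–G#: an A major seventh chord.
A is the root of A major seventh; root in the bass means root position (figured bass 7).

A major seventh, root position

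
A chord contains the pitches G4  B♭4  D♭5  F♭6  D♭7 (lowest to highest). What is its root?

G

Reordering G, Bb, Db, Fb into stacked thirds gives G–Bb–Db–Fb; the bottom of that stack, G, is the root.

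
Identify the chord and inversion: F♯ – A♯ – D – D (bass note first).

D augmented, first inversion

The pitch classes F#, A#, D arrange in thirds as D–F#–A#: a D augmented triad.
With the third (F#) in the bass, the chord is in first inversion (figured bass 6).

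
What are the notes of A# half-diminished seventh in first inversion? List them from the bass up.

C#, E, G#, A#

The chord tones are A#–C#–E–G#. With the third (C#) lowest for first inversion: C#, E, G#, A#.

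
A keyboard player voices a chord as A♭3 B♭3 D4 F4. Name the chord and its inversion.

Bb dominant seventh, third inversion

Reducing to letter names: Ab, Bb, D, F. These stack in thirds as Bb–D–F–Ab — a Bb dominant seventh chord.
Ab is the seventh of Bb dominant seventh; seventh in the bass means third inversion (figured bass 4/2).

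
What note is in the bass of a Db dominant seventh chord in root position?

Db

Db dominant seventh is Db–F–Ab–Cb. Root position places the root in the bass: Db.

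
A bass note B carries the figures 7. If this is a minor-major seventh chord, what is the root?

The figures 7 mean the root of the chord is in the bass. If B is the root of a minor-major seventh chord, the root is B (chord tones B–D–F#–A#).

B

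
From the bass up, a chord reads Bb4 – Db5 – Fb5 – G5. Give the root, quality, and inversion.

The pitch classes Bb, Db, Fb, G arrange in thirds as G–Bb–Db–Fb: a G diminished seventh chord.
With the third (Bb) in the bass, the chord is in first inversion (figured bass 6/5).

G diminished seventh, first inversion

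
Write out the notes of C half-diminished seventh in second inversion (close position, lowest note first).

Spelling C half-diminished seventh: C–Eb–Gb–Bb. In second inversion the fifth is bass, giving Gb, Bb, C, Eb from the bottom.

Gb, Bb, C, Eb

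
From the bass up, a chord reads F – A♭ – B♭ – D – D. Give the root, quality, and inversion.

Bb dominant seventh, second inversion

The distinct note names are F, Ab, Bb, D. Stacked in thirds they read Bb–D–F–Ab, which is a dominant seventh chord on Bb.
F is the fifth of Bb dominant seventh; fifth in the bass means second inversion (figured bass 4/3).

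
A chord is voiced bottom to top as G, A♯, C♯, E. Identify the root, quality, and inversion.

The distinct note names are G, A#, C#, E. Stacked in thirds they read A#–C#–E–G, which is a diminished seventh chord on A#.
With the seventh (G) in the bass, the chord is in third inversion (figured bass 4/2).

A# diminished seventh, third inversion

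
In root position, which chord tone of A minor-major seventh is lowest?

In root position the root is lowest. For A minor-major seventh (A–C–E–G#) that is A.

A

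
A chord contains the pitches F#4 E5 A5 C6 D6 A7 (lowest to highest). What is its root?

The distinct letter names are F#, E, A, C, D. Arranged as a stack of thirds they read D–F#–A–C–E, so D is the root (a D dominant ninth chord).

D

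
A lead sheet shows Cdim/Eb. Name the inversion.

first inversion

Cdim/Eb means C diminished with Eb in the bass. Eb is the third of C diminished (C–Eb–Gb), so this is first inversion.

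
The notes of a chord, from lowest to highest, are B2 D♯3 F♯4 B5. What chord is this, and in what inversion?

Reducing to letter names: B, D#, F#. These stack in thirds as B–D#–F# — a B major triad.
B is the root of B major; root in the bass means root position (figured bass 5/3).

B major, root position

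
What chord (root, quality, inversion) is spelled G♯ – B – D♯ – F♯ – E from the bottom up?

The pitch classes G#, B, D#, F#, E arrange in thirds as E–G#–B–D#–F#: an E major ninth chord.
G# is the third of E major ninth; third in the bass means first inversion.

E major ninth, first inversion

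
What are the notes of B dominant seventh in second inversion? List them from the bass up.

Spelling B dominant seventh: B–D#–F#–A. In second inversion the fifth is bass, giving F#, A, B, D# from the bottom.

F#, A, B, D#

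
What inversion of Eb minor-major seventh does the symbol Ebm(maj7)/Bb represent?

second inversion

Ebm(maj7)/Bb means Eb minor-major seventh with Bb in the bass. Bb is the fifth of Eb minor-major seventh (Eb–Gb–Bb–D), so this is second inversion.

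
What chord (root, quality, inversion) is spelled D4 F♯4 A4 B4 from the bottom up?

The pitch classes D, F#, A, B arrange in thirds as B–D–F#–A: a B minor seventh chord.
With the third (D) in the bass, the chord is in first inversion (figured bass 6/5).

B minor seventh, first inversion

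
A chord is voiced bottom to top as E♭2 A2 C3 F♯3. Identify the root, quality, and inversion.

The pitch classes Eb, A, C, F# arrange in thirds as F#–A–C–Eb: an F# diminished seventh chord.
Eb is the seventh of F# diminished seventh; seventh in the bass means third inversion (figured bass 4/2).

F# diminished seventh, third inversion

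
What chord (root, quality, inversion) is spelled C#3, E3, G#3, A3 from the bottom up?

A major seventh, first inversion

Reducing to letter names: C#, E, G#, A. These stack in thirds as A–C#–E–G# — an A major seventh chord.
The lowest note is C#, the third of the chord, so this is first inversion (figured bass 6/5).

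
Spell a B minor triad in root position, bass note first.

The chord tones are B–D–F#. With the root (B) lowest for root position: B, D, F#.

B, D, F#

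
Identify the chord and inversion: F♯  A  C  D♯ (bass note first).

D# diminished seventh, first inversion

The distinct note names are F#, A, C, D#. Stacked in thirds they read D#–F#–A–C, which is a diminished seventh chord on D#.
With the third (F#) in the bass, the chord is in first inversion (figured bass 6/5).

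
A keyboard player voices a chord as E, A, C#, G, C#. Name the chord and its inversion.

The pitch classes E, A, C#, G arrange in thirds as A–C#–E–G: an A dominant seventh chord.
With the fifth (E) in the bass, the chord is in second inversion (figured bass 4/3).

A dominant seventh, second inversion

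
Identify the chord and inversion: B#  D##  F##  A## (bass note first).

B# major seventh, root position

The distinct note names are B#, D##, F##, A##. Stacked in thirds they read B#–D##–F##–A##, which is a major seventh chord on B#.
The lowest note is B#, the root of the chord, so this is root position (figured bass 7).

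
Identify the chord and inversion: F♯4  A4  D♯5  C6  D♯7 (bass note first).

The pitch classes F#, A, D#, C arrange in thirds as D#–F#–A–C: a D# diminished seventh chord.
The lowest note is F#, the third of the chord, so this is first inversion (figured bass 6/5).

D# diminished seventh, first inversion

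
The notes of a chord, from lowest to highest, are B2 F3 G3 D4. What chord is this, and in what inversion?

G dominant seventh, first inversion

The distinct note names are B, F, G, D. Stacked in thirds they read G–B–D–F, which is a dominant seventh chord on G.
With the third (B) in the bass, the chord is in first inversion (figured bass 6/5).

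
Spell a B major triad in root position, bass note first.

B, D#, F#

Spelling B major: B–D#–F#. In root position the root is bass, giving B, D#, F# from the bottom.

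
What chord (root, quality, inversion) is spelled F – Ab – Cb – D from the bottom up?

D diminished seventh, first inversion

The distinct note names are F, Ab, Cb, D. Stacked in thirds they read D–F–Ab–Cb, which is a diminished seventh chord on D.
F is the third of D diminished seventh; third in the bass means first inversion (figured bass 6/5).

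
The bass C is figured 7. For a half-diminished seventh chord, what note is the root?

The figures 7 mean the root of the chord is in the bass. If C is the root of a half-diminished seventh chord, the root is C (chord tones C–Eb–Gb–Bb).

C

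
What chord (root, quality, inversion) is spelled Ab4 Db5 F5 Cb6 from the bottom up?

Db dominant seventh, second inversion

Reducing to letter names: Ab, Db, F, Cb. These stack in thirds as Db–F–Ab–Cb — a Db dominant seventh chord.
Ab is the fifth of Db dominant seventh; fifth in the bass means second inversion (figured bass 4/3).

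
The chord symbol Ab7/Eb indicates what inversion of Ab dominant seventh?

Ab7/Eb means Ab dominant seventh with Eb in the bass. Eb is the fifth of Ab dominant seventh (Ab–C–Eb–Gb), so this is second inversion.

second inversion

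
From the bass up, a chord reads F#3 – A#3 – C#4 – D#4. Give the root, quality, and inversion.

D# minor seventh, first inversion

Reducing to letter names: F#, A#, C#, D#. These stack in thirds as D#–F#–A#–C# — a D# minor seventh chord.
The lowest note is F#, the third of the chord, so this is first inversion (figured bass 6/5).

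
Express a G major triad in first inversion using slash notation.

First inversion of G major has the third (B) in the bass. As a slash chord: GM/B.

GM/B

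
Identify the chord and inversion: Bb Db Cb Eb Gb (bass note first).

Cb major ninth, third inversion

Reducing to letter names: Bb, Db, Cb, Eb, Gb. These stack in thirds as Cb–Eb–Gb–Bb–Db — a Cb major ninth chord.
Bb is the seventh of Cb major ninth; seventh in the bass means third inversion.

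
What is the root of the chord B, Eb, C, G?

B, Eb, C, G are the tones of a C minor-major seventh chord (C–Eb–G–B), making C the root.

C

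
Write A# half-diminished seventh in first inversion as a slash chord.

A#ø7/C#

First inversion of A# half-diminished seventh has the third (C#) in the bass. As a slash chord: A#ø7/C#.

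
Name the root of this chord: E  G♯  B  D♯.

Reordering E, G#, B, D# into stacked thirds gives E–G#–B–D#; the bottom of that stack, E, is the root.

E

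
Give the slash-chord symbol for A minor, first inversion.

Am/C

First inversion of A minor has the third (C) in the bass. As a slash chord: Am/C.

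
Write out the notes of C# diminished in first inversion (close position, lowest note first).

Spelling C# diminished: C#–E–G. In first inversion the third is bass, giving E, G, C# from the bottom.

E, G, C#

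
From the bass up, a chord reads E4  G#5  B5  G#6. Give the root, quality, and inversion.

E major, root position

Reducing to letter names: E, G#, B. These stack in thirds as E–G#–B — an E major triad.
E is the root of E major; root in the bass means root position (figured bass 5/3).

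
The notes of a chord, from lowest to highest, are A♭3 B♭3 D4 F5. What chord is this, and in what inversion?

The pitch classes Ab, Bb, D, F arrange in thirds as Bb–D–F–Ab: a Bb dominant seventh chord.
With the seventh (Ab) in the bass, the chord is in third inversion (figured bass 4/2).

Bb dominant seventh, third inversion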